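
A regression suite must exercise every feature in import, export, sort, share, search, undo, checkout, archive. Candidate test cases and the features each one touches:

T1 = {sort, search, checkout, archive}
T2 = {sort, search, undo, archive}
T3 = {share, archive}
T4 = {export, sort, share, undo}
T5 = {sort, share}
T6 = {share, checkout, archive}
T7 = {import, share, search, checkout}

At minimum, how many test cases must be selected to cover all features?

T1, T4, T7 together cover {import, export, sort, share, search, undo, checkout, archive} — every feature.
No 2 of the 7 test cases cover everything (all 21 pairs fall short), so 3 is minimum.

3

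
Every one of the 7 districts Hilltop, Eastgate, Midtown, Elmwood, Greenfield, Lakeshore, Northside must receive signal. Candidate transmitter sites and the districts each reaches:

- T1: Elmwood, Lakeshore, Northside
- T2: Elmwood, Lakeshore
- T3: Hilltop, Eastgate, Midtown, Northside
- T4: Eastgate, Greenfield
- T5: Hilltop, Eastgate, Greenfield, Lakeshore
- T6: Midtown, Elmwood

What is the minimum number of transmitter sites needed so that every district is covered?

3

T1, T3, T4 together cover {Hilltop, Eastgate, Midtown, Elmwood, Greenfield, Lakeshore, Northside} — every district.
No 2 of the 6 transmitter sites cover everything (all 15 pairs fall short), so 3 is minimum.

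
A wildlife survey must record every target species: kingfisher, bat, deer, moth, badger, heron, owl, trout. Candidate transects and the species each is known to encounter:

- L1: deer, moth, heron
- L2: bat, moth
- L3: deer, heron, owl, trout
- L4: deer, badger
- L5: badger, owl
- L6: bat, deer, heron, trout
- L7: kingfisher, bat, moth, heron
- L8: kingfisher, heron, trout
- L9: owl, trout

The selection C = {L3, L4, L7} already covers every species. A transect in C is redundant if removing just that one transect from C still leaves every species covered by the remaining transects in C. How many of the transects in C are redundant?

0

Drop L3: owl, trout uncovered — not redundant.
Drop L4: badger uncovered — not redundant.
Drop L7: kingfisher, bat, moth uncovered — not redundant.
None of the transects in C is redundant.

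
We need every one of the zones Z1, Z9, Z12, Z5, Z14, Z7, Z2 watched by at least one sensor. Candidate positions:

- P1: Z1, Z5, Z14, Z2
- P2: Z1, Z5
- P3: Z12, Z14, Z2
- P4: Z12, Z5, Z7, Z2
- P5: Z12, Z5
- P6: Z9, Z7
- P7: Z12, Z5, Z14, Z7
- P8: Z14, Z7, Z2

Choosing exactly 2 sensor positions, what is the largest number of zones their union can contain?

6

Choosing P1, P4 covers {Z1, Z12, Z5, Z14, Z7, Z2} — 6 zones.
No choice of 2 sensor positions does better; here Z9 is left uncovered.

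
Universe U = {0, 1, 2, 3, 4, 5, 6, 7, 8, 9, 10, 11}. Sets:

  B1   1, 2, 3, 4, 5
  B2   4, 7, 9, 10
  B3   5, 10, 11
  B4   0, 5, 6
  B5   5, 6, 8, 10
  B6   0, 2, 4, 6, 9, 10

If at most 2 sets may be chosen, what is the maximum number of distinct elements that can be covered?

9

Choosing B1, B6 covers {0, 1, 2, 3, 4, 5, 6, 9, 10} — 9 elements.
No choice of 2 sets does better; here 7, 8, 11 are left uncovered.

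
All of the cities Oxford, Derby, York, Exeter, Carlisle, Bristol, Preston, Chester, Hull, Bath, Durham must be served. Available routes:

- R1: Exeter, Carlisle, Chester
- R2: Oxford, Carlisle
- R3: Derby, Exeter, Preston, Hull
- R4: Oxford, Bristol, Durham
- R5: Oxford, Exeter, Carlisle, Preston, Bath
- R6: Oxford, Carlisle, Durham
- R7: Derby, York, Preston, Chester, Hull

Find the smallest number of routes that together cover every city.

R4, R5, R7 together cover {Oxford, Derby, York, Exeter, Carlisle, Bristol, Preston, Chester, Hull, Bath, Durham} — every city.
No 2 of the 7 routes cover everything (all 21 pairs fall short), so 3 is minimum.

3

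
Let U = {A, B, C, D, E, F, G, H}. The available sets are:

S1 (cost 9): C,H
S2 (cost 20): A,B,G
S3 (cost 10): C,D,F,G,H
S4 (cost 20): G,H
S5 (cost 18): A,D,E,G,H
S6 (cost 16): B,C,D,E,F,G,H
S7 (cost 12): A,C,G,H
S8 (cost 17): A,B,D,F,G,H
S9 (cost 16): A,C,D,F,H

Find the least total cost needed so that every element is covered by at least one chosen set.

S6, S7 cover every element at cost 16 + 12 = 28.
Any cover uses at least 2 sets; among all covering selections none totals below 28.
Greedy by coverage-per-cost would pick S3, S6, S7 for 38 — worse than the optimum 28.

28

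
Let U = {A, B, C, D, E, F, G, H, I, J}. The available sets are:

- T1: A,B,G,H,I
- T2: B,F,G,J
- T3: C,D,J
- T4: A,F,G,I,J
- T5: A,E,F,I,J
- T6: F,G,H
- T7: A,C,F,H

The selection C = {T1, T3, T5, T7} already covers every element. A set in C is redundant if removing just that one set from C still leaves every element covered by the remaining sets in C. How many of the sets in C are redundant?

1

Drop T1: B, G uncovered — not redundant.
Drop T3: D uncovered — not redundant.
Drop T5: E uncovered — not redundant.
Drop T7: the rest still cover every element — redundant.
1 redundant: T7.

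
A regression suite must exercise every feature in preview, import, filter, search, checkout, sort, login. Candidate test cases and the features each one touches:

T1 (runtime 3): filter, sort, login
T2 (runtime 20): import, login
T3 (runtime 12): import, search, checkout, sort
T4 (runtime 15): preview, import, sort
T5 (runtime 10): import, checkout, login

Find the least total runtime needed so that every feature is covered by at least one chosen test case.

T1, T3, T4 cover every feature at runtime 3 + 12 + 15 = 30.
Any cover uses at least 3 test cases; among all covering selections none totals below 30.

30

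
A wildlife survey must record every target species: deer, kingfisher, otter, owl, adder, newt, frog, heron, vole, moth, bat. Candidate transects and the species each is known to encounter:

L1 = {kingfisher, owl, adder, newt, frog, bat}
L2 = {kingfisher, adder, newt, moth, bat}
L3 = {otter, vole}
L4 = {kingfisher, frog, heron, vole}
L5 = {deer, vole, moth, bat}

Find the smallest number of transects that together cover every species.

L1, L3, L4, L5 together cover {deer, kingfisher, otter, owl, adder, newt, frog, heron, vole, moth, bat} — every species.
No 3 of the 5 transects cover everything (all 10 triples fall short), so 4 is minimum.

4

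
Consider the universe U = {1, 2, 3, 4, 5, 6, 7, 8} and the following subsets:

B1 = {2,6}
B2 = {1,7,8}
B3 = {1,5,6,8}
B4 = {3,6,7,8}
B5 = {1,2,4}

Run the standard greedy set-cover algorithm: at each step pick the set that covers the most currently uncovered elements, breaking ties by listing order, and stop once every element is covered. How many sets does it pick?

Pick 1: B3 covers 4 new elements (1, 5, 6, 8).
Pick 2: B4 covers 2 new elements (3, 7).
Pick 3: B5 covers 2 new elements (2, 4).
Greedy uses 3 sets.

3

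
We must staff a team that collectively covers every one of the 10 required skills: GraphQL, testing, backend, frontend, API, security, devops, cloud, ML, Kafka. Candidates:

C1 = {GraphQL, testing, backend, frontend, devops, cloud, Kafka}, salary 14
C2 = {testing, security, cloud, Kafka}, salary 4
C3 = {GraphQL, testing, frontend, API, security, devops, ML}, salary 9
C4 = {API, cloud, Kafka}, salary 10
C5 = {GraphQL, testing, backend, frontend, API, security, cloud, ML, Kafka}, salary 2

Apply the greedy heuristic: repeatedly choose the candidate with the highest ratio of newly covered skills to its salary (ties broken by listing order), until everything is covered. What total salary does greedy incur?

Pick 1: C5 adds 9 new (GraphQL, testing, backend, frontend, API, security, cloud, ML, Kafka) at salary 2 (ratio 9/2).
Pick 2: C3 adds 1 new (devops) at salary 9 (ratio 1/9).
Greedy total salary: 2 + 9 = 11.

11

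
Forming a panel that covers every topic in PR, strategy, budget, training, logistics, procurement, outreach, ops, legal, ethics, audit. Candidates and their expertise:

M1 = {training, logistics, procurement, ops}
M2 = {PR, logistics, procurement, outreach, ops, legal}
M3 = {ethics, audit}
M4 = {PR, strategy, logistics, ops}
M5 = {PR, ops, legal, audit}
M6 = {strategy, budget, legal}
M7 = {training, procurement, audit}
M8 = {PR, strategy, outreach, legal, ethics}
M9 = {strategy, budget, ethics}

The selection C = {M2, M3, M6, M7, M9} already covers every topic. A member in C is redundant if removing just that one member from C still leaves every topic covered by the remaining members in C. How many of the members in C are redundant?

3

Drop M2: PR, logistics, outreach, ops uncovered — not redundant.
Drop M3: the rest still cover every topic — redundant.
Drop M6: the rest still cover every topic — redundant.
Drop M7: training uncovered — not redundant.
Drop M9: the rest still cover every topic — redundant.
3 redundant: M3, M6, M9.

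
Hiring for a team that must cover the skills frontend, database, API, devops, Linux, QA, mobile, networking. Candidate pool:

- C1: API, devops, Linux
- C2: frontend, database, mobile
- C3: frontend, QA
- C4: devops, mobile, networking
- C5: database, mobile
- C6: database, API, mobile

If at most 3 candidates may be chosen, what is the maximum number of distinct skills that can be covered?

Choosing C1, C2, C3 covers {frontend, database, API, devops, Linux, QA, mobile} — 7 skills.
No choice of 3 candidates does better; here networking is left uncovered.

7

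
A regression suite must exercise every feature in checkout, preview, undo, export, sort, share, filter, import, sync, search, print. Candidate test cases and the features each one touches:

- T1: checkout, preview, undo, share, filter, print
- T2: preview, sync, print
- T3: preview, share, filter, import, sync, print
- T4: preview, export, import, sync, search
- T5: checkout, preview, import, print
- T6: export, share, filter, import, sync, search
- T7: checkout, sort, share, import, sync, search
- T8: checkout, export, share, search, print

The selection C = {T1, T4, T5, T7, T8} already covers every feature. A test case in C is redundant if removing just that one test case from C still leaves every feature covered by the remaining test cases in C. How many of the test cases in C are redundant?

3

Drop T1: undo, filter uncovered — not redundant.
Drop T4: the rest still cover every feature — redundant.
Drop T5: the rest still cover every feature — redundant.
Drop T7: sort uncovered — not redundant.
Drop T8: the rest still cover every feature — redundant.
3 redundant: T4, T5, T8.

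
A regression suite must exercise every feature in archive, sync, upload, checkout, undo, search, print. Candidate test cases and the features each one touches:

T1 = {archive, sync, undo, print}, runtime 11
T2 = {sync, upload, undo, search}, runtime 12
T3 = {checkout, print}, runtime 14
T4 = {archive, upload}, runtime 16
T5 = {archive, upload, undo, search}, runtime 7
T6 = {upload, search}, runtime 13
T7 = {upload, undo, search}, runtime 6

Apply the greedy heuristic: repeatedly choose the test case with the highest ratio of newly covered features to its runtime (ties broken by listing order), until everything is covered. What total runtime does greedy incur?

32

Pick 1: T5 adds 4 new (archive, upload, undo, search) at runtime 7 (ratio 4/7).
Pick 2: T1 adds 2 new (sync, print) at runtime 11 (ratio 2/11).
Pick 3: T3 adds 1 new (checkout) at runtime 14 (ratio 1/14).
Greedy total runtime: 7 + 11 + 14 = 32. (The true optimum is 31, so greedy overshoots here.)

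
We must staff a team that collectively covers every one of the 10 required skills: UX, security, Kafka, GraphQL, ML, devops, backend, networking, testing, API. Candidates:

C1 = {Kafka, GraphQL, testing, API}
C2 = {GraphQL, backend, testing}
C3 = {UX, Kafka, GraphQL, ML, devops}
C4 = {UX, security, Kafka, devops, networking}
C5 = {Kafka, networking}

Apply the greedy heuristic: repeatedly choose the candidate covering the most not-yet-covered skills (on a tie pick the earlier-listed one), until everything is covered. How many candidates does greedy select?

4

Pick 1: C3 covers 5 new skills (UX, Kafka, GraphQL, ML, devops).
Pick 2: C1 covers 2 new skills (testing, API).
Pick 3: C4 covers 2 new skills (security, networking).
Pick 4: C2 covers 1 new skills (backend).
Greedy uses 4 candidates.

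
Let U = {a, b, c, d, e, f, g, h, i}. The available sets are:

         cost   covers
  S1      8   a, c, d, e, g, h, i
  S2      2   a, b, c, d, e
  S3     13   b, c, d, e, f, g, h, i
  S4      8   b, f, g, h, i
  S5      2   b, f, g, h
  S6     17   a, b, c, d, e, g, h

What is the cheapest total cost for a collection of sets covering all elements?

S1, S5 cover every element at cost 8 + 2 = 10.
Any cover uses at least 2 sets; among all covering selections none totals below 10.
Greedy by coverage-per-cost would pick S2, S5, S1 for 12 — worse than the optimum 10.

10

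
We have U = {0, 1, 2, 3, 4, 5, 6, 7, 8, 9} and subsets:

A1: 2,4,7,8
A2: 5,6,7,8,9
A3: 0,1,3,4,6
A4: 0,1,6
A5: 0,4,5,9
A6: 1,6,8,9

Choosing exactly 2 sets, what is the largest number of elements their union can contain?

Choosing A2, A3 covers {0, 1, 3, 4, 5, 6, 7, 8, 9} — 9 elements.
No choice of 2 sets does better; here 2 is left uncovered.

9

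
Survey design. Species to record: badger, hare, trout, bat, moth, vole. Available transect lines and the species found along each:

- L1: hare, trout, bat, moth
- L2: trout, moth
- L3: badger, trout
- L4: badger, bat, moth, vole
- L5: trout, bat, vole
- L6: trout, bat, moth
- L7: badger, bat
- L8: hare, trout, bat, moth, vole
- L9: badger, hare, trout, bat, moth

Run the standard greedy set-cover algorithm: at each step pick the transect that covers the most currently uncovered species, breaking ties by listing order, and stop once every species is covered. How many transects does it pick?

2

Pick 1: L8 covers 5 new species (hare, trout, bat, moth, vole).
Pick 2: L3 covers 1 new species (badger).
Greedy uses 2 transects.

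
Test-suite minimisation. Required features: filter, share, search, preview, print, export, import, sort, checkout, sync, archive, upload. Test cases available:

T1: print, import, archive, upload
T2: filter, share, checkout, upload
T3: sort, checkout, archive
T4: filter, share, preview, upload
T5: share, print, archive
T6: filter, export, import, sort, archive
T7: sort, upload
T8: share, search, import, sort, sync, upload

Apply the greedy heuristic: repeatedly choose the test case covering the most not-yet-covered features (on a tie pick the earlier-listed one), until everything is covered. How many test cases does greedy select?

Pick 1: T8 covers 6 new features (share, search, import, sort, sync, upload).
Pick 2: T6 covers 3 new features (filter, export, archive).
Pick 3: T1 covers 1 new features (print).
Pick 4: T2 covers 1 new features (checkout).
Pick 5: T4 covers 1 new features (preview).
Greedy uses 5 test cases.

5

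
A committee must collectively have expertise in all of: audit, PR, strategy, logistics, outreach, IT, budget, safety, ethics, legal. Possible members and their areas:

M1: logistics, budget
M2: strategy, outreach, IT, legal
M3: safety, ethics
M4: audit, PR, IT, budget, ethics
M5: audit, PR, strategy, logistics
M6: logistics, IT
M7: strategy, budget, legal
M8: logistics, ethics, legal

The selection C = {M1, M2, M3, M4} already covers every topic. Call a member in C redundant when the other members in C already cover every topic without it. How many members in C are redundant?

0

Drop M1: logistics uncovered — not redundant.
Drop M2: strategy, outreach, legal uncovered — not redundant.
Drop M3: safety uncovered — not redundant.
Drop M4: audit, PR uncovered — not redundant.
None of the members in C is redundant.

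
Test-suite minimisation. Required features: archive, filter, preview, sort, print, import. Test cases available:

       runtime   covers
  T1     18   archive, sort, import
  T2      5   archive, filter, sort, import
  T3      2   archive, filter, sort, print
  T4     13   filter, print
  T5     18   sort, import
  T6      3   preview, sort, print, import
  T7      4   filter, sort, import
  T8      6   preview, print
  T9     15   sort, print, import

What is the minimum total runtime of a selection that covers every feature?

T3, T6 cover every feature at runtime 2 + 3 = 5.
Any cover uses at least 2 test cases; among all covering selections none totals below 5.

5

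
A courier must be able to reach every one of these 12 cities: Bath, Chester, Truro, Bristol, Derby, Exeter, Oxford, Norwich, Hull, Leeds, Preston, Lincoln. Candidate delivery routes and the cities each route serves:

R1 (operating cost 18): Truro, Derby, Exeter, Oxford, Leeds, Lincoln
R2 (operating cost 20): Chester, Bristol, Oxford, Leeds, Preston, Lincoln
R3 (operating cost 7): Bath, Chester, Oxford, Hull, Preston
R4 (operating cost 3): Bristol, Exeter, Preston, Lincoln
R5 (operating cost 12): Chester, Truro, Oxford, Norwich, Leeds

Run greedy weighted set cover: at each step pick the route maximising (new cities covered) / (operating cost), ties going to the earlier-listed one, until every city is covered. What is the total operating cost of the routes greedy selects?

40

Pick 1: R4 adds 4 new (Bristol, Exeter, Preston, Lincoln) at operating cost 3 (ratio 4/3).
Pick 2: R3 adds 4 new (Bath, Chester, Oxford, Hull) at operating cost 7 (ratio 4/7).
Pick 3: R5 adds 3 new (Truro, Norwich, Leeds) at operating cost 12 (ratio 3/12).
Pick 4: R1 adds 1 new (Derby) at operating cost 18 (ratio 1/18).
Greedy total operating cost: 3 + 7 + 12 + 18 = 40.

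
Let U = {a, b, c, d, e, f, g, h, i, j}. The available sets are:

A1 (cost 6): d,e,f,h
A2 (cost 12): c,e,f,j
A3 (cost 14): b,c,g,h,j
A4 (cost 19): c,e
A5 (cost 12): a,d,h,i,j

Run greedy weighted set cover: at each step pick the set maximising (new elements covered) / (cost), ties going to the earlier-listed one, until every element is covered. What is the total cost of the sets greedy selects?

Pick 1: A1 adds 4 new (d, e, f, h) at cost 6 (ratio 4/6).
Pick 2: A3 adds 4 new (b, c, g, j) at cost 14 (ratio 4/14).
Pick 3: A5 adds 2 new (a, i) at cost 12 (ratio 2/12).
Greedy total cost: 6 + 14 + 12 = 32.

32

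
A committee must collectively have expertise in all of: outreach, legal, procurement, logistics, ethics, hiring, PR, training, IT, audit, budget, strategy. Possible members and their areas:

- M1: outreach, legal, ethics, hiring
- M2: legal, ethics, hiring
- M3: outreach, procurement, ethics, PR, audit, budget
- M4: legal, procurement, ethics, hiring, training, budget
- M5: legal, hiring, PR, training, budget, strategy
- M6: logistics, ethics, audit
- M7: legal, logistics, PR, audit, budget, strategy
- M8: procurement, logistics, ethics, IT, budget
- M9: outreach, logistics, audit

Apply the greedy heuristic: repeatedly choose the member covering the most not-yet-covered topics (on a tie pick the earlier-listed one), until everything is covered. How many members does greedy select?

Pick 1: M3 covers 6 new topics (outreach, procurement, ethics, PR, audit, budget).
Pick 2: M5 covers 4 new topics (legal, hiring, training, strategy).
Pick 3: M8 covers 2 new topics (logistics, IT).
Greedy uses 3 members.

3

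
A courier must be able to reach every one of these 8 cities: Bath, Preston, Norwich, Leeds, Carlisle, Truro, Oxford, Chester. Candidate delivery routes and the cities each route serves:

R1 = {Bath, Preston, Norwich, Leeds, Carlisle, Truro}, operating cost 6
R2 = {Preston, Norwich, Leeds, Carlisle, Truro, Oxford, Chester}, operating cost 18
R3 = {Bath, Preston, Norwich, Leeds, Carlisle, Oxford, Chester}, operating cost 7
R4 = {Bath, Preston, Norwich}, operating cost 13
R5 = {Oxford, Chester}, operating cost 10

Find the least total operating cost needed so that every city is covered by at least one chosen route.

13

R1, R3 cover every city at operating cost 6 + 7 = 13.
Any cover uses at least 2 routes; among all covering selections none totals below 13.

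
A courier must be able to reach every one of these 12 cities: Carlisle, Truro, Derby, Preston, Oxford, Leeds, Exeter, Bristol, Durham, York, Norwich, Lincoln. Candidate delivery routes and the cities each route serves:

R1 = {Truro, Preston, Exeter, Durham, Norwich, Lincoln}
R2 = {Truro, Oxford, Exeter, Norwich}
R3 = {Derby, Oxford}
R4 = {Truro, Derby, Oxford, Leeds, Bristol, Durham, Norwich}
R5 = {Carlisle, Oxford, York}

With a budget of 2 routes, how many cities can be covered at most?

Choosing R1, R4 covers {Truro, Derby, Preston, Oxford, Leeds, Exeter, Bristol, Durham, Norwich, Lincoln} — 10 cities.
No choice of 2 routes does better; here Carlisle, York are left uncovered.

10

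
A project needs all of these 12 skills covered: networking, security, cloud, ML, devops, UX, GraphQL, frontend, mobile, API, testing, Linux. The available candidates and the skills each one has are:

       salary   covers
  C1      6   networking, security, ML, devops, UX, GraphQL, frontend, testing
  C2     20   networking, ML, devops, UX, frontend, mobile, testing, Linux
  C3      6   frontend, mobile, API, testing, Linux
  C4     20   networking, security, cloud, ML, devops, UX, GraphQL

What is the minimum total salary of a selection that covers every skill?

26

C3, C4 cover every skill at salary 6 + 20 = 26.
Any cover uses at least 2 candidates; among all covering selections none totals below 26.
Greedy by coverage-per-salary would pick C1, C3, C4 for 32 — worse than the optimum 26.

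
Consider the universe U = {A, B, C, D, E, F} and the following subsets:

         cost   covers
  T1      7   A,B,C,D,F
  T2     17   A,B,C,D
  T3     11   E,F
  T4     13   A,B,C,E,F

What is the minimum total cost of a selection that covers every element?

T1, T3 cover every element at cost 7 + 11 = 18.
Any cover uses at least 2 sets; among all covering selections none totals below 18.

18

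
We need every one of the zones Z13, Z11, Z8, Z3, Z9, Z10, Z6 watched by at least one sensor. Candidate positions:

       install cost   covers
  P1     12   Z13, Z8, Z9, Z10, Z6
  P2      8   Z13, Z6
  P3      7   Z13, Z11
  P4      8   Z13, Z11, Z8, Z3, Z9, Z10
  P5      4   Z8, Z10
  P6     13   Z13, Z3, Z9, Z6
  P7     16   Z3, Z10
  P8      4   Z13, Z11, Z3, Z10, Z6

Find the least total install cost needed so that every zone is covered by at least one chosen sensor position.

P4, P8 cover every zone at install cost 8 + 4 = 12.
Any cover uses at least 2 sensor positions; among all covering selections none totals below 12.

12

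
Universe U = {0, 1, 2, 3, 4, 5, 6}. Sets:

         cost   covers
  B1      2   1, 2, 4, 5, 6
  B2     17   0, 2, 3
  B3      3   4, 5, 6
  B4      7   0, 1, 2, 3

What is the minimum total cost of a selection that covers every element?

9

B1, B4 cover every element at cost 2 + 7 = 9.
Any cover uses at least 2 sets; among all covering selections none totals below 9.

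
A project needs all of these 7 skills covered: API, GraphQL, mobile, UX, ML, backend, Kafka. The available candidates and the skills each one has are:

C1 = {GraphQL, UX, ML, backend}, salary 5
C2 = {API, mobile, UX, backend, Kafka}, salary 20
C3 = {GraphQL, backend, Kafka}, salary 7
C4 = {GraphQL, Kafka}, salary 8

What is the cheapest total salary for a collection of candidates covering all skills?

C1, C2 cover every skill at salary 5 + 20 = 25.
Any cover uses at least 2 candidates; among all covering selections none totals below 25.

25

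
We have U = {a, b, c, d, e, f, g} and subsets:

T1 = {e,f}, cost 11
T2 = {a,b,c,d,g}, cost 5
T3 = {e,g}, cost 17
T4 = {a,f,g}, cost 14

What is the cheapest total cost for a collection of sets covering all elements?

T1, T2 cover every element at cost 11 + 5 = 16.
Any cover uses at least 2 sets; among all covering selections none totals below 16.

16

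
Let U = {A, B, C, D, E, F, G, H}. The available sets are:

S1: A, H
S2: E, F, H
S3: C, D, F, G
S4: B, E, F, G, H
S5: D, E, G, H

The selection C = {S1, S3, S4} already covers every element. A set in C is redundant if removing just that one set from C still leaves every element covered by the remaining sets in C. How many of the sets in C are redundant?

0

Drop S1: A uncovered — not redundant.
Drop S3: C, D uncovered — not redundant.
Drop S4: B, E uncovered — not redundant.
None of the sets in C is redundant.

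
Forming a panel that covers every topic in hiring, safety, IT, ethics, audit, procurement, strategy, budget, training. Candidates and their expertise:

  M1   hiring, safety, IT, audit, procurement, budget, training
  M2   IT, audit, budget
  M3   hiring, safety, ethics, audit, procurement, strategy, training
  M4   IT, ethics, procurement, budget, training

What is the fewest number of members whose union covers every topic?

2

M1, M3 together cover {hiring, safety, IT, ethics, audit, procurement, strategy, budget, training} — every topic.
No single member contains all 9 topics, so 2 is optimal.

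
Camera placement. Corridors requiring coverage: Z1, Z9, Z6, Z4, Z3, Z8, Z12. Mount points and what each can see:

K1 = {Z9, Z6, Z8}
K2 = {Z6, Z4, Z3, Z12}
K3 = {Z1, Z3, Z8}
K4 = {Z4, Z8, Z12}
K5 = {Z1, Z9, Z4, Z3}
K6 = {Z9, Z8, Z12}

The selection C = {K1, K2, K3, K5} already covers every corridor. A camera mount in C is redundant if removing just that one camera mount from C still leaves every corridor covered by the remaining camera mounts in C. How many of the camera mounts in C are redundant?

Drop K1: the rest still cover every corridor — redundant.
Drop K2: Z12 uncovered — not redundant.
Drop K3: the rest still cover every corridor — redundant.
Drop K5: the rest still cover every corridor — redundant.
3 redundant: K1, K3, K5.

3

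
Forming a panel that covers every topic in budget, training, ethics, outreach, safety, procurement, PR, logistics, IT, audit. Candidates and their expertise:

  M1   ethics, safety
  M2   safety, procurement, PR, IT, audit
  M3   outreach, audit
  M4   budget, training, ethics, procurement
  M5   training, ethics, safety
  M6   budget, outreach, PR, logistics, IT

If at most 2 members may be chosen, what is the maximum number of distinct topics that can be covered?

Choosing M2, M4 covers {budget, training, ethics, safety, procurement, PR, IT, audit} — 8 topics.
No choice of 2 members does better; here outreach, logistics are left uncovered.

8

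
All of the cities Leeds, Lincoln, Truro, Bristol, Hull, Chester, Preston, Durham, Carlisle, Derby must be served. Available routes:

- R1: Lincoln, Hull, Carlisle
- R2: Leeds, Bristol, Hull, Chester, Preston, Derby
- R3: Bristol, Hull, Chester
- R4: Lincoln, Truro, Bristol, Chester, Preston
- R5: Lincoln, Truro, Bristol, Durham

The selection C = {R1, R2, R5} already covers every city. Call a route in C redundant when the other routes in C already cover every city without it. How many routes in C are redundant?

Drop R1: Carlisle uncovered — not redundant.
Drop R2: Leeds, Chester, Preston, Derby uncovered — not redundant.
Drop R5: Truro, Durham uncovered — not redundant.
None of the routes in C is redundant.

0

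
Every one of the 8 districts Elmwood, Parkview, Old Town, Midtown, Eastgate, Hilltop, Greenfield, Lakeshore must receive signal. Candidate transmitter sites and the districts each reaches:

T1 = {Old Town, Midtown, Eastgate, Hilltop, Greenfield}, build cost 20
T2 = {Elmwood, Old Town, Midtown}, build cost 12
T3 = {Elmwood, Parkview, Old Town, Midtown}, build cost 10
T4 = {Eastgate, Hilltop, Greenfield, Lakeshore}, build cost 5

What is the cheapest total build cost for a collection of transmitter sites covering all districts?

15

T3, T4 cover every district at build cost 10 + 5 = 15.
Any cover uses at least 2 transmitter sites; among all covering selections none totals below 15.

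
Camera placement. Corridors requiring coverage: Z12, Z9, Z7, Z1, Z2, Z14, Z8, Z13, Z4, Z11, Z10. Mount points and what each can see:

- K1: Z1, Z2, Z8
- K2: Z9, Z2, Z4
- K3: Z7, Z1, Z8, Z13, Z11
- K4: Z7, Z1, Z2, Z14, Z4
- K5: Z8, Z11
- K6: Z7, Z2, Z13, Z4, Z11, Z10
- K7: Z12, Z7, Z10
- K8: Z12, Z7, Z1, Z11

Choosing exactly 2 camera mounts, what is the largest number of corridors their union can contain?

Choosing K1, K6 covers {Z7, Z1, Z2, Z8, Z13, Z4, Z11, Z10} — 8 corridors.
No choice of 2 camera mounts does better; here Z12, Z9, Z14 are left uncovered.

8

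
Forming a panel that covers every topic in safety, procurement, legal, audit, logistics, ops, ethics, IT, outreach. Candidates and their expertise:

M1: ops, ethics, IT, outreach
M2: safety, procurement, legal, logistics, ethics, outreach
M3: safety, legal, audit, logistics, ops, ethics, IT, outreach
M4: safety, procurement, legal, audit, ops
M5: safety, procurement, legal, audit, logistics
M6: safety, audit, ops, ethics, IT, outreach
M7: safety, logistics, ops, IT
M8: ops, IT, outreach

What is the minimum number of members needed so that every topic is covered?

M1, M5 together cover {safety, procurement, legal, audit, logistics, ops, ethics, IT, outreach} — every topic.
No single member contains all 9 topics, so 2 is optimal.

2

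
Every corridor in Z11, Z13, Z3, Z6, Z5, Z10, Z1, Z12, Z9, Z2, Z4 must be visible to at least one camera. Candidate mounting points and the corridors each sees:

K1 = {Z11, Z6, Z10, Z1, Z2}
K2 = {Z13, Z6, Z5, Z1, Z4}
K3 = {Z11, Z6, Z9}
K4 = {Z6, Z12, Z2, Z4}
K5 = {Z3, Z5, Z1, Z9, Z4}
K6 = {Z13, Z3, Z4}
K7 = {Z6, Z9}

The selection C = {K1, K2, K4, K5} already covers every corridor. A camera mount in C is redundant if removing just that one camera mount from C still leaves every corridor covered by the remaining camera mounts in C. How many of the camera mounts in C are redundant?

Drop K1: Z11, Z10 uncovered — not redundant.
Drop K2: Z13 uncovered — not redundant.
Drop K4: Z12 uncovered — not redundant.
Drop K5: Z3, Z9 uncovered — not redundant.
None of the camera mounts in C is redundant.

0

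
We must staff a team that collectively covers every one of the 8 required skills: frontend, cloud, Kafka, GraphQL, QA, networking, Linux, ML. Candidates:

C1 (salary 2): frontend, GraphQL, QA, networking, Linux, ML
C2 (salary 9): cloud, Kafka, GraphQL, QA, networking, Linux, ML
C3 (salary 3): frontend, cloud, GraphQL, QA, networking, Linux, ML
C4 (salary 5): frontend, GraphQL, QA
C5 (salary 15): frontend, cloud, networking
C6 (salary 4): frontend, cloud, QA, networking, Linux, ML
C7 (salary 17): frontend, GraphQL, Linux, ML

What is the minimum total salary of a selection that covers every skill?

11

C1, C2 cover every skill at salary 2 + 9 = 11.
Any cover uses at least 2 candidates; among all covering selections none totals below 11.
Greedy by coverage-per-salary would pick C1, C3, C2 for 14 — worse than the optimum 11.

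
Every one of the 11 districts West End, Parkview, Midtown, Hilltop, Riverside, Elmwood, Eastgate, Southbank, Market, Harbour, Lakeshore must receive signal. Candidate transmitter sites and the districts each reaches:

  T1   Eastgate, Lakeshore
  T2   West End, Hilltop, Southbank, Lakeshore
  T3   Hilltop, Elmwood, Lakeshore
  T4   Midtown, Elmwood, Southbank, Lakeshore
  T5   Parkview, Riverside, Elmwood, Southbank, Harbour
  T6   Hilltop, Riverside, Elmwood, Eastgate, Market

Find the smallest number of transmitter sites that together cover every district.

T2, T4, T5, T6 together cover {West End, Parkview, Midtown, Hilltop, Riverside, Elmwood, Eastgate, Southbank, Market, Harbour, Lakeshore} — every district.
No 3 of the 6 transmitter sites cover everything (all 20 triples fall short), so 4 is minimum.

4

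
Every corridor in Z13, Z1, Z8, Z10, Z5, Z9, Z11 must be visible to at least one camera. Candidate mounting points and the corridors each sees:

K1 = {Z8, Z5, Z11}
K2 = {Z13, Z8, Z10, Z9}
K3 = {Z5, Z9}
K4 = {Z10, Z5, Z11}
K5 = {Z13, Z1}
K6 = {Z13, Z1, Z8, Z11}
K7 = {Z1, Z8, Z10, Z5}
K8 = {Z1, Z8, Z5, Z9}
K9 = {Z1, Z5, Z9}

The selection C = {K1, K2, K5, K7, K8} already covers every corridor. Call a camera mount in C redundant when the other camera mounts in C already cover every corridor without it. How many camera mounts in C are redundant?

Drop K1: Z11 uncovered — not redundant.
Drop K2: the rest still cover every corridor — redundant.
Drop K5: the rest still cover every corridor — redundant.
Drop K7: the rest still cover every corridor — redundant.
Drop K8: the rest still cover every corridor — redundant.
4 redundant: K2, K5, K7, K8.

4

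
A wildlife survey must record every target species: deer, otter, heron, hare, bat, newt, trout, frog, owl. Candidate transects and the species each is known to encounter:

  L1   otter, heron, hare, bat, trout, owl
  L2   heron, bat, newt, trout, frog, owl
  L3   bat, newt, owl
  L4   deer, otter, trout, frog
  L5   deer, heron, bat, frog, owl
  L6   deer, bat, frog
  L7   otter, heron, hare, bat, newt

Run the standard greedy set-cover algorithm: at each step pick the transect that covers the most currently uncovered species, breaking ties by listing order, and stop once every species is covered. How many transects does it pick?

Pick 1: L1 covers 6 new species (otter, heron, hare, bat, trout, owl).
Pick 2: L2 covers 2 new species (newt, frog).
Pick 3: L4 covers 1 new species (deer).
Greedy uses 3 transects.

3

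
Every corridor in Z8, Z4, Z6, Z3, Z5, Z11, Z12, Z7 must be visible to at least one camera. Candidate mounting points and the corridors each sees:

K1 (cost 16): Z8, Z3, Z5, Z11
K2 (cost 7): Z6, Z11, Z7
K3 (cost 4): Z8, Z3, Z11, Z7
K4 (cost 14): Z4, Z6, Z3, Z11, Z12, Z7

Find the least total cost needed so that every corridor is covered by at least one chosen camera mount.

K1, K4 cover every corridor at cost 16 + 14 = 30.
Any cover uses at least 2 camera mounts; among all covering selections none totals below 30.
Greedy by coverage-per-cost would pick K3, K4, K1 for 34 — worse than the optimum 30.

30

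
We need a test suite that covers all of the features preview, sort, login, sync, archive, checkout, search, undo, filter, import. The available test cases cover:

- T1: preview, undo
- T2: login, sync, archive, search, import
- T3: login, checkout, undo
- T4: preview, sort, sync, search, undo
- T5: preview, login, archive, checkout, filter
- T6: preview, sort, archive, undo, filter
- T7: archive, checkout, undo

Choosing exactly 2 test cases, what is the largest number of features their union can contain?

Choosing T2, T6 covers {preview, sort, login, sync, archive, search, undo, filter, import} — 9 features.
No choice of 2 test cases does better; here checkout is left uncovered.

9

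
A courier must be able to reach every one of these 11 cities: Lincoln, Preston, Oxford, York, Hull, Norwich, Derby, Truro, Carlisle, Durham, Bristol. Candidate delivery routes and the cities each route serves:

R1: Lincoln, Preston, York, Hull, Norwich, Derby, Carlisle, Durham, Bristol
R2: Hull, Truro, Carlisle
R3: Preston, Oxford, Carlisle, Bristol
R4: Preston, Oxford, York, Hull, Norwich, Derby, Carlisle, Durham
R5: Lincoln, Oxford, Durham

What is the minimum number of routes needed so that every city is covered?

3

R1, R2, R3 together cover {Lincoln, Preston, Oxford, York, Hull, Norwich, Derby, Truro, Carlisle, Durham, Bristol} — every city.
No 2 of the 5 routes cover everything (all 10 pairs fall short), so 3 is minimum.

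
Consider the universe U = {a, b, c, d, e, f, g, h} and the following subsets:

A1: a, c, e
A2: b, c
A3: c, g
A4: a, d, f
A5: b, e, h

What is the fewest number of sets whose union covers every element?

A3, A4, A5 together cover {a, b, c, d, e, f, g, h} — every element.
No 2 of the 5 sets cover everything (all 10 pairs fall short), so 3 is minimum.
Greedy (largest uncovered first) would take A1, A4, A5, A3 — 4 sets — but 3 suffice.

3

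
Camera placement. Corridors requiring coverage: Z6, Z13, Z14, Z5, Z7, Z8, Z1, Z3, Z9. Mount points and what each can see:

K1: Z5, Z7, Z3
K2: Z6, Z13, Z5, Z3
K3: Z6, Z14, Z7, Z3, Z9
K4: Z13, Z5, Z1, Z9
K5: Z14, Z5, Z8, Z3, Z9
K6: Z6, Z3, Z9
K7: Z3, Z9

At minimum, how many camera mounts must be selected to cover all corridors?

K3, K4, K5 together cover {Z6, Z13, Z14, Z5, Z7, Z8, Z1, Z3, Z9} — every corridor.
No 2 of the 7 camera mounts cover everything (all 21 pairs fall short), so 3 is minimum.

3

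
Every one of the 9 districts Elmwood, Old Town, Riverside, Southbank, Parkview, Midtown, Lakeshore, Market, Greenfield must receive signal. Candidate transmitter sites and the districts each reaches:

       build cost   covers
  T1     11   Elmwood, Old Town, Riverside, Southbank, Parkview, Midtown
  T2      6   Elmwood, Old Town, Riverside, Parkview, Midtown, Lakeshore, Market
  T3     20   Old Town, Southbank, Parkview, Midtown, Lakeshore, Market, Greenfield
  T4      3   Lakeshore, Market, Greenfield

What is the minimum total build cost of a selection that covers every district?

T1, T4 cover every district at build cost 11 + 3 = 14.
Any cover uses at least 2 transmitter sites; among all covering selections none totals below 14.
Greedy by coverage-per-build cost would pick T2, T4, T1 for 20 — worse than the optimum 14.

14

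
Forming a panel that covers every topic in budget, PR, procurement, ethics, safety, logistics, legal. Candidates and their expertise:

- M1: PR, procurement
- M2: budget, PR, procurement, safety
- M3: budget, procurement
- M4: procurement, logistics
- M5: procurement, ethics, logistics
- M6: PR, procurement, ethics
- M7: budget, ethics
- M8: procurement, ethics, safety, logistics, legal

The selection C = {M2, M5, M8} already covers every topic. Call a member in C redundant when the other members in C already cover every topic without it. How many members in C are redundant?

1

Drop M2: budget, PR uncovered — not redundant.
Drop M5: the rest still cover every topic — redundant.
Drop M8: legal uncovered — not redundant.
1 redundant: M5.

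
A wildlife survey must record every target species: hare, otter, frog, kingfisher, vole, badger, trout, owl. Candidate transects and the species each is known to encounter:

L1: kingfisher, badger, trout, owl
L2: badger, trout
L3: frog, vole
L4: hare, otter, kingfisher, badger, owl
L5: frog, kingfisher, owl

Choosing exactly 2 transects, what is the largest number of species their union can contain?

Choosing L3, L4 covers {hare, otter, frog, kingfisher, vole, badger, owl} — 7 species.
No choice of 2 transects does better; here trout is left uncovered.

7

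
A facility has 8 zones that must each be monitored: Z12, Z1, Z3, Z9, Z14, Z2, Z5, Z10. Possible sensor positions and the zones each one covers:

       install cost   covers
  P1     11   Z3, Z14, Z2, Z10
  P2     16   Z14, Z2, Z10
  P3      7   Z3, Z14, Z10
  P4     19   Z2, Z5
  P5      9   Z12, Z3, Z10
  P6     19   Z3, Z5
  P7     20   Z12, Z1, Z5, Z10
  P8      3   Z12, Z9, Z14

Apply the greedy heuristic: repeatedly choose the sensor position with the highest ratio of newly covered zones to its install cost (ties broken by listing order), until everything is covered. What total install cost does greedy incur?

Pick 1: P8 adds 3 new (Z12, Z9, Z14) at install cost 3 (ratio 3/3).
Pick 2: P3 adds 2 new (Z3, Z10) at install cost 7 (ratio 2/7).
Pick 3: P4 adds 2 new (Z2, Z5) at install cost 19 (ratio 2/19).
Pick 4: P7 adds 1 new (Z1) at install cost 20 (ratio 1/20).
Greedy total install cost: 3 + 7 + 19 + 20 = 49. (The true optimum is 34, so greedy overshoots here.)

49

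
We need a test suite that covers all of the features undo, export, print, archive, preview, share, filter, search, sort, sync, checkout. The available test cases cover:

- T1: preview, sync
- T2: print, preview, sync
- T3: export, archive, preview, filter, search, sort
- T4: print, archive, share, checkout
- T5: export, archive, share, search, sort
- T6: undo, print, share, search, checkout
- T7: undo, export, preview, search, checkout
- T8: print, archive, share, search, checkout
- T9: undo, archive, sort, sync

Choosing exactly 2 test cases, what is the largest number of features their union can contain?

10

Choosing T3, T6 covers {undo, export, print, archive, preview, share, filter, search, sort, checkout} — 10 features.
No choice of 2 test cases does better; here sync is left uncovered.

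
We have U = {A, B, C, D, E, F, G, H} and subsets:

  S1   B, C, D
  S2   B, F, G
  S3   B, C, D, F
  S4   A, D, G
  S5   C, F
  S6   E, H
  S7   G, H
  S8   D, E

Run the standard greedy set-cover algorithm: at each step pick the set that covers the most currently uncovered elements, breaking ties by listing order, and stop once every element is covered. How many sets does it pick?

Pick 1: S3 covers 4 new elements (B, C, D, F).
Pick 2: S4 covers 2 new elements (A, G).
Pick 3: S6 covers 2 new elements (E, H).
Greedy uses 3 sets.

3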